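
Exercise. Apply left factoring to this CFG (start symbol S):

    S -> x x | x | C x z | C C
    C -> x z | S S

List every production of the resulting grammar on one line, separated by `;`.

S has alternatives sharing prefix 'x': factor to S → x S' with S' → x | ε.
S has alternatives sharing prefix 'C': factor to S → C S'' with S'' → x z | C.

S -> x S' | C S''; C -> x z | S S; S' -> x | ε; S'' -> x z | C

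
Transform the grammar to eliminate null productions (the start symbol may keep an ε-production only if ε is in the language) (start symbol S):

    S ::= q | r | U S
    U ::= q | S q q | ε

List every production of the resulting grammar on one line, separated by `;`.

S ::= q | r | U S; U ::= q | S q q

The nullable symbols are {U}.
ε ∉ L(G), so no ε-production is kept.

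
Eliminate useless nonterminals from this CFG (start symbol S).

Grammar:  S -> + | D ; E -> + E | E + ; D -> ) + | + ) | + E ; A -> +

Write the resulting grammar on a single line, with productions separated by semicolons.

Generating nonterminals: {A, D, S}.
Reachable from S after that: {D, S}.
Removed useless symbols: {A, E} and every production mentioning them.

S -> + | D; D -> ) + | + )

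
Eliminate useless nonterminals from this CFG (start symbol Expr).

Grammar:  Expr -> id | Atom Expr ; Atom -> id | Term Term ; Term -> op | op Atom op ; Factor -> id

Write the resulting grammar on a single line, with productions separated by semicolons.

Expr -> id | Atom Expr; Atom -> id | Term Term; Term -> op | op Atom op

Generating nonterminals: {Atom, Expr, Factor, Term}.
Reachable from Expr after that: {Atom, Expr, Term}.
Removed useless symbols: {Factor} and every production mentioning them.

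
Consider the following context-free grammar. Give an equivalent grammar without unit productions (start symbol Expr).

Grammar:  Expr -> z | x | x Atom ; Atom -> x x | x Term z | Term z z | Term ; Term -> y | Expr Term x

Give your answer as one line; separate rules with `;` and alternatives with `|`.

Unit pairs: Atom ⇒* {Term}.
For every A with A ⇒* B via unit rules, add B's non-unit alternatives to A; then delete every rule of the form X → Y.

Expr -> z | x | x Atom; Atom -> y | Expr Term x | x x | x Term z | Term z z; Term -> y | Expr Term x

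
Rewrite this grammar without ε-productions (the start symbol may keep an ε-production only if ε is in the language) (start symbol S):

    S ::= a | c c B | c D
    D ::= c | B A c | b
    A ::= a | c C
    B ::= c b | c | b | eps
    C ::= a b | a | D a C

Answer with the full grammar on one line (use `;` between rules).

Nullable set = {B}.
ε ∉ L(G), so no ε-production is kept.
Add the nullable-subset variants: S → c c B gives c c B | c c. D → B A c gives B A c | A c.

S ::= a | c c B | c c | c D; D ::= c | B A c | A c | b; A ::= a | c C; B ::= c b | c | b; C ::= a b | a | D a C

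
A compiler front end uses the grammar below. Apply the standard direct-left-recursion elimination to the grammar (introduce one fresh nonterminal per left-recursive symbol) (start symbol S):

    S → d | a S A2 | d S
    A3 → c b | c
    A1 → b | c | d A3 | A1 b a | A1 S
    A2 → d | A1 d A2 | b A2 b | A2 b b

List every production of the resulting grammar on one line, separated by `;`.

Directly left-recursive nonterminals: A1, A2.
For A1: α = {b a, S}, β = {b, c, d A3}. Rewrite as A1 → β A1' and A1' → α A1' | ε.
For A2: α = {b b}, β = {d, A1 d A2, b A2 b}. Rewrite as A2 → β A2' and A2' → α A2' | ε.

S → d | a S A2 | d S; A3 → c b | c; A1 → b A1' | c A1' | d A3 A1'; A2 → d A2' | A1 d A2 A2' | b A2 b A2'; A1' → b a A1' | S A1' | epsilon; A2' → b b A2' | epsilon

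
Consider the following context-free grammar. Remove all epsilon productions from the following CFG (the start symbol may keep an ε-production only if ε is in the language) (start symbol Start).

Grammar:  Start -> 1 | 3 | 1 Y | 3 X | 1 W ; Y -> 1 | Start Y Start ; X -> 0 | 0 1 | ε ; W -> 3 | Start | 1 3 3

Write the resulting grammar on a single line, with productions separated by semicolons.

Start -> 1 | 3 | 1 Y | 3 X | 1 W; Y -> 1 | Start Y Start; X -> 0 | 0 1; W -> 3 | Start | 1 3 3

The nullable symbols are {X}.
ε ∉ L(G), so no ε-production is kept.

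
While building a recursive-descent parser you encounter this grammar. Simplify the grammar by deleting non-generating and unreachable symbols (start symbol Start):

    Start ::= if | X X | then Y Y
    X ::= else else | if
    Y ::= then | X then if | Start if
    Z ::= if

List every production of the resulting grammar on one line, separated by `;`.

Generating nonterminals: {Start, X, Y, Z}.
Reachable from Start after that: {Start, X, Y}.
Removed useless symbols: {Z} and every production mentioning them.

Start ::= if | X X | then Y Y; X ::= else else | if; Y ::= then | X then if | Start if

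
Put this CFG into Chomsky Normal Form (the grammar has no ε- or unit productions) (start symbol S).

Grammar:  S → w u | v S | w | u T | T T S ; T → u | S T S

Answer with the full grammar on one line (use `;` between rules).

S → X1 X2 | X3 S | w | X2 T | T Y1; T → u | S Y2; X1 → w; X2 → u; X3 → v; Y1 → T S; Y2 → T S

Introduce a nonterminal for each terminal appearing in a rule of length ≥ 2: X1 → w, X2 → u, X3 → v.
Binarize each right-hand side of length ≥ 3 by chaining fresh nonterminals (Y1, Y2, …): affected rules were S → T T S; T → S T S.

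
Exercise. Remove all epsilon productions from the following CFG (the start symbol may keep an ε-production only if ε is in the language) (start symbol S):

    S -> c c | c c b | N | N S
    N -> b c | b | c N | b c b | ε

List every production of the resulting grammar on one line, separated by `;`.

Nullable set = {N, S}.
ε ∈ L(G) since S is nullable, so keep S → ε.
Expand every rule over subsets of its nullable positions: N → c N gives c N | c.

S -> c c | c c b | N | N S | ε; N -> b c | b | c N | c | b c b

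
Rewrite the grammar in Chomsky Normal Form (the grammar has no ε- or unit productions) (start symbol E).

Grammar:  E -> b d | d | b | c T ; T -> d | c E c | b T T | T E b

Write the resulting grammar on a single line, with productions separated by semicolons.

Introduce a nonterminal for each terminal appearing in a rule of length ≥ 2: X1 → b, X2 → d, X3 → c.
Binarize each right-hand side of length ≥ 3 by chaining fresh nonterminals (Y1, Y2, …): affected rules were T → X3 E X3; T → X1 T T; T → T E X1.

E -> X1 X2 | d | b | X3 T; T -> d | X3 Y1 | X1 Y2 | T Y3; X1 -> b; X2 -> d; X3 -> c; Y1 -> E X3; Y2 -> T T; Y3 -> E X1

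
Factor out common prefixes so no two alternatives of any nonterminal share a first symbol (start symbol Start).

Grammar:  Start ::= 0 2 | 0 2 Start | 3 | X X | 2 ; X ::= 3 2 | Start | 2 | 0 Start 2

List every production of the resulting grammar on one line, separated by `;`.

Start has alternatives sharing prefix '0 2': factor to Start → 0 2 Start1 with Start1 → ε | Start.

Start ::= 3 | X X | 2 | 0 2 Start1; X ::= 3 2 | Start | 2 | 0 Start 2; Start1 ::= ε | Start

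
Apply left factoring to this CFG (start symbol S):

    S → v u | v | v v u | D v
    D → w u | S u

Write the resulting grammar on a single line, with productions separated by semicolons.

S → D v | v S'; D → w u | S u; S' → u | ε | v u

S has alternatives sharing prefix 'v': factor to S → v S' with S' → u | ε | v u.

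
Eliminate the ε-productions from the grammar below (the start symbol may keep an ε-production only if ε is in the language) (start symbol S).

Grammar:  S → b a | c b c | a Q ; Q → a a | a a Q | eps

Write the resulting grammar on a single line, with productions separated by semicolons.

Nullable nonterminals: {Q}.
ε ∉ L(G), so no ε-production is kept.
For each production, add variants omitting each subset of nullable occurrences: S → a Q gives a Q | a.

S → b a | c b c | a Q | a; Q → a a | a a Q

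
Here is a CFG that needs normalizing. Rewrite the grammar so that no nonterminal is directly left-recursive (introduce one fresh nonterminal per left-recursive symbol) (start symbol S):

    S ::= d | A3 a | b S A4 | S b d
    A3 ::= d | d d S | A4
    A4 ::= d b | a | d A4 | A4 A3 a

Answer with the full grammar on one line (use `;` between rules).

Left recursion appears on S, A4.
For S: α = {b d}, β = {d, A3 a, b S A4}. Rewrite as S → β S' and S' → α S' | ε.
For A4: α = {A3 a}, β = {d b, a, d A4}. Rewrite as A4 → β A4' and A4' → α A4' | ε.

S ::= d S' | A3 a S' | b S A4 S'; A3 ::= d | d d S | A4; A4 ::= d b A4' | a A4' | d A4 A4'; S' ::= b d S' | ε; A4' ::= A3 a A4' | ε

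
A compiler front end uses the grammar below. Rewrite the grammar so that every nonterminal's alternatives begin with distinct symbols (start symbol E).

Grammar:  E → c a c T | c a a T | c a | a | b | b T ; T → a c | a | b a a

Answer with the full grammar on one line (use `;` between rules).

E → a | c a E' | b E''; T → b a a | a T'; E' → c T | a T | ε; E'' → ε | T; T' → c | ε

E has alternatives sharing prefix 'c a': factor to E → c a E' with E' → c T | a T | ε.
E has alternatives sharing prefix 'b': factor to E → b E'' with E'' → ε | T.
T has alternatives sharing prefix 'a': factor to T → a T' with T' → c | ε.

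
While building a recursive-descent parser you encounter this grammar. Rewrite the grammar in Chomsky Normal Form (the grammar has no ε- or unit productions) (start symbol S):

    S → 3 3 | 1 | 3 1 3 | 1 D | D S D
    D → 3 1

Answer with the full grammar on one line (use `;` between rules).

S → X1 X1 | 1 | X1 Y1 | X2 D | D Y2; D → X1 X2; X1 → 3; X2 → 1; Y1 → X2 X1; Y2 → S D

Introduce a nonterminal for each terminal appearing in a rule of length ≥ 2: X1 → 3, X2 → 1.
Binarize each right-hand side of length ≥ 3 by chaining fresh nonterminals (Y1, Y2, …): affected rules were S → X1 X2 X1; S → D S D.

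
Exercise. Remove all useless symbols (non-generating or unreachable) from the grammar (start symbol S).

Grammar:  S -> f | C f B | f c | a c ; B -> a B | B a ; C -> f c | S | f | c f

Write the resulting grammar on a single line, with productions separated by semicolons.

Generating nonterminals: {C, S}.
Reachable from S after that: {S}.
Removed useless symbols: {B, C} and every production mentioning them.

S -> f | f c | a c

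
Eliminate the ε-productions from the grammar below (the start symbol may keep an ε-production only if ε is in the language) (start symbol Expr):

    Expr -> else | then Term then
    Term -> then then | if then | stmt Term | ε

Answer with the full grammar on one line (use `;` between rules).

Expr -> else | then Term then | then then; Term -> then then | if then | stmt Term | stmt

The nullable symbols are {Term}.
ε ∉ L(G), so no ε-production is kept.
Add the nullable-subset variants: Expr → then Term then gives then Term then | then then. Term → stmt Term gives stmt Term | stmt.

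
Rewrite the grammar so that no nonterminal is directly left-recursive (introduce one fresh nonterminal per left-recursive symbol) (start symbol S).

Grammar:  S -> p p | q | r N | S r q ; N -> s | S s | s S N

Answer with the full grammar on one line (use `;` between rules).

S -> p p S' | q S' | r N S'; N -> s | S s | s S N; S' -> r q S' | ε

Left recursion appears on S.
For S: α = {r q}, β = {p p, q, r N}. Rewrite as S → β S' and S' → α S' | ε.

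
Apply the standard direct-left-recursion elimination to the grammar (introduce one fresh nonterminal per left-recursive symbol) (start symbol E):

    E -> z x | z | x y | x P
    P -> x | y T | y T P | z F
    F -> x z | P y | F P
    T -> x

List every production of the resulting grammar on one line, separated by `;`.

E -> z x | z | x y | x P; P -> x | y T | y T P | z F; F -> x z F' | P y F'; T -> x; F' -> P F' | ε

Directly left-recursive nonterminal: F.
For F: α = {P}, β = {x z, P y}. Rewrite as F → β F' and F' → α F' | ε.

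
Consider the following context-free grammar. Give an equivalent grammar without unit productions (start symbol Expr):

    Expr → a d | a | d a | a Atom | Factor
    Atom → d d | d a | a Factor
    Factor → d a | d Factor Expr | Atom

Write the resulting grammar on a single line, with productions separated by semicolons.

Unit pairs: Expr ⇒* {Atom, Factor}; Factor ⇒* {Atom}.
For each unit pair (A, B), copy every non-unit production of B to A, then drop all unit productions.

Expr → d d | d a | a Factor | d Factor Expr | a d | a | a Atom; Atom → d d | d a | a Factor; Factor → d d | d a | a Factor | d Factor Expr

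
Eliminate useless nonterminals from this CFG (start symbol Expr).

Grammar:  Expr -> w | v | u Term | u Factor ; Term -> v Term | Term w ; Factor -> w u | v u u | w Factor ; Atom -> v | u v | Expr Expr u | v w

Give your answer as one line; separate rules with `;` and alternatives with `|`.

Expr -> w | v | u Factor; Factor -> w u | v u u | w Factor

Generating nonterminals: {Atom, Expr, Factor}.
Reachable from Expr after that: {Expr, Factor}.
Removed useless symbols: {Atom, Term} and every production mentioning them.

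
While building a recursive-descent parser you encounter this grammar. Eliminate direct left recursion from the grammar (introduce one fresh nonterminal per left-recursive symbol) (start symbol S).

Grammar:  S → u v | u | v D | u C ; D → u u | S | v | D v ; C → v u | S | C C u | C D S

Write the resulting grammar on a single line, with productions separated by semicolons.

Left recursion appears on D, C.
For D: α = {v}, β = {u u, S, v}. Rewrite as D → β D' and D' → α D' | ε.
For C: α = {C u, D S}, β = {v u, S}. Rewrite as C → β C' and C' → α C' | ε.

S → u v | u | v D | u C; D → u u D' | S D' | v D'; C → v u C' | S C'; D' → v D' | ε; C' → C u C' | D S C' | ε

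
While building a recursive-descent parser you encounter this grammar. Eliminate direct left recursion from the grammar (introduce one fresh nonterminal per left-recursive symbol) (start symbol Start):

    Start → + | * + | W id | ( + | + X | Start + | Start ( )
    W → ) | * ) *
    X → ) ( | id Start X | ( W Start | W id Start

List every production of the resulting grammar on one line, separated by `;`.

Start → + Start1 | * + Start1 | W id Start1 | ( + Start1 | + X Start1; W → ) | * ) *; X → ) ( | id Start X | ( W Start | W id Start; Start1 → + Start1 | ( ) Start1 | ε

Start is directly left-recursive.
For Start: α = {+, ( )}, β = {+, * +, W id, ( +, + X}. Rewrite as Start → β Start1 and Start1 → α Start1 | ε.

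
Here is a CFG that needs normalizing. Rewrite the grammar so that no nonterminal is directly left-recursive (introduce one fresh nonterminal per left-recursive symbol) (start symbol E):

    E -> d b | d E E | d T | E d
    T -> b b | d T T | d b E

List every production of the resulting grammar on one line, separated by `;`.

Left recursion appears on E.
For E: α = {d}, β = {d b, d E E, d T}. Rewrite as E → β E' and E' → α E' | ε.

E -> d b E' | d E E E' | d T E'; T -> b b | d T T | d b E; E' -> d E' | eps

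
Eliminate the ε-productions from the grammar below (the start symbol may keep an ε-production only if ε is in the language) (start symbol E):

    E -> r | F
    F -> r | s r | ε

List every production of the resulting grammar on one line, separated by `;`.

The nullable symbols are {E, F}.
ε ∈ L(G) since E is nullable, so keep E → ε.

E -> r | F | ε; F -> r | s r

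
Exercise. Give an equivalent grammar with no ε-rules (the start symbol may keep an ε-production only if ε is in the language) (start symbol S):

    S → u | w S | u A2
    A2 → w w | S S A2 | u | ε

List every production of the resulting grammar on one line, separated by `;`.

Nullable nonterminals: {A2}.
ε ∉ L(G), so no ε-production is kept.
Add the nullable-subset variants: A2 → S S A2 gives S S A2 | S S.

S → u | w S | u A2; A2 → w w | S S A2 | S S | u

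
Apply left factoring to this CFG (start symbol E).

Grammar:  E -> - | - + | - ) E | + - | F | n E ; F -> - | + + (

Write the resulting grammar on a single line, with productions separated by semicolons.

E has alternatives sharing prefix '-': factor to E → - E' with E' → ε | + | ) E.

E -> + - | F | n E | - E'; F -> - | + + (; E' -> ε | + | ) E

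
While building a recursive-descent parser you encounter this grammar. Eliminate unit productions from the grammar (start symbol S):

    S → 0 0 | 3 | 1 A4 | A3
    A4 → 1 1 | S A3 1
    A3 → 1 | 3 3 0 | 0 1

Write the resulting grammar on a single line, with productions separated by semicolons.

S → 0 0 | 3 | 1 A4 | 1 | 3 3 0 | 0 1; A4 → 1 1 | S A3 1; A3 → 1 | 3 3 0 | 0 1

Unit pairs: S ⇒* {A3}.
For every A with A ⇒* B via unit rules, add B's non-unit alternatives to A; then delete every rule of the form X → Y.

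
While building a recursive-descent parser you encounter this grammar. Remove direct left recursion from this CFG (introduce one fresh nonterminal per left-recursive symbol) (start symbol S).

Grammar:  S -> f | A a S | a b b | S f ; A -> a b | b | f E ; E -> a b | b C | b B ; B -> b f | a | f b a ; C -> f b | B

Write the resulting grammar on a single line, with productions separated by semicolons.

S is directly left-recursive.
For S: α = {f}, β = {f, A a S, a b b}. Rewrite as S → β S' and S' → α S' | ε.

S -> f S' | A a S S' | a b b S'; A -> a b | b | f E; E -> a b | b C | b B; B -> b f | a | f b a; C -> f b | B; S' -> f S' | ε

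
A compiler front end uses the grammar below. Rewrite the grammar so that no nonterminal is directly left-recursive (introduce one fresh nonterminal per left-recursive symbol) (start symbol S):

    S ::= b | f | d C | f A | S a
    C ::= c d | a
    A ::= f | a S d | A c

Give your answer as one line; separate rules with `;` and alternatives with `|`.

S ::= b S' | f S' | d C S' | f A S'; C ::= c d | a; A ::= f A' | a S d A'; S' ::= a S' | ε; A' ::= c A' | ε

Left recursion appears on S, A.
For S: α = {a}, β = {b, f, d C, f A}. Rewrite as S → β S' and S' → α S' | ε.
For A: α = {c}, β = {f, a S d}. Rewrite as A → β A' and A' → α A' | ε.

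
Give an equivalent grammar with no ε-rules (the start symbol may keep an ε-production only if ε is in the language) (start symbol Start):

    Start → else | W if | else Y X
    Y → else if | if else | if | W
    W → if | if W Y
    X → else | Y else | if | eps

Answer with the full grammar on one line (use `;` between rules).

Start → else | W if | else Y X | else Y; Y → else if | if else | if | W; W → if | if W Y; X → else | Y else | if

Nullable set = {X}.
ε ∉ L(G), so no ε-production is kept.
For each production, add variants omitting each subset of nullable occurrences: Start → else Y X gives else Y X | else Y.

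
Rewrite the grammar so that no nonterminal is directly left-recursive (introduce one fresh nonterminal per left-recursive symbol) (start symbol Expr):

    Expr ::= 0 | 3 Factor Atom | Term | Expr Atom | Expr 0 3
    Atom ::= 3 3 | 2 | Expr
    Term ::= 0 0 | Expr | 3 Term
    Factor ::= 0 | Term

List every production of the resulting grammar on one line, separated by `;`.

Expr ::= 0 Expr1 | 3 Factor Atom Expr1 | Term Expr1; Atom ::= 3 3 | 2 | Expr; Term ::= 0 0 | Expr | 3 Term; Factor ::= 0 | Term; Expr1 ::= Atom Expr1 | 0 3 Expr1 | ε

Expr is directly left-recursive.
For Expr: α = {Atom, 0 3}, β = {0, 3 Factor Atom, Term}. Rewrite as Expr → β Expr1 and Expr1 → α Expr1 | ε.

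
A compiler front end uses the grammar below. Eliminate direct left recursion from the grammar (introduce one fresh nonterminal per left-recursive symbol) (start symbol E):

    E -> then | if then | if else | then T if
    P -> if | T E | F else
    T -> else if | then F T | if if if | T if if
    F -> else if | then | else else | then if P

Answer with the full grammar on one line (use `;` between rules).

Directly left-recursive nonterminal: T.
For T: α = {if if}, β = {else if, then F T, if if if}. Rewrite as T → β T' and T' → α T' | ε.

E -> then | if then | if else | then T if; P -> if | T E | F else; T -> else if T' | then F T T' | if if if T'; F -> else if | then | else else | then if P; T' -> if if T' | epsilon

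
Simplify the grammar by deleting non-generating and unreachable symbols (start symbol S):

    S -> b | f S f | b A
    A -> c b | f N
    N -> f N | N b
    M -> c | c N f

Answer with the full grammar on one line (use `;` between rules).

Generating nonterminals: {A, M, S}.
Reachable from S after that: {A, S}.
Removed useless symbols: {M, N} and every production mentioning them.

S -> b | f S f | b A; A -> c b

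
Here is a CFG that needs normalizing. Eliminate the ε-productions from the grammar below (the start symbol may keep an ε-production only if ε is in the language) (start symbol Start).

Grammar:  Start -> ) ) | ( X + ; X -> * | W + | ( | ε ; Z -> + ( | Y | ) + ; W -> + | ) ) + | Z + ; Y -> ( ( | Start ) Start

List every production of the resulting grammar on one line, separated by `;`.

Start -> ) ) | ( X + | ( +; X -> * | W + | (; Z -> + ( | Y | ) +; W -> + | ) ) + | Z +; Y -> ( ( | Start ) Start

Nullable nonterminals: {X}.
ε ∉ L(G), so no ε-production is kept.
Expand every rule over subsets of its nullable positions: Start → ( X + gives ( X + | ( +.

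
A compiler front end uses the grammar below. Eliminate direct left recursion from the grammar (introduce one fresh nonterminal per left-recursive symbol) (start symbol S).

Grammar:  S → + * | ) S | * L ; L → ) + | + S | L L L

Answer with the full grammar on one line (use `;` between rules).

S → + * | ) S | * L; L → ) + L' | + S L'; L' → L L L' | epsilon

Directly left-recursive nonterminal: L.
For L: α = {L L}, β = {) +, + S}. Rewrite as L → β L' and L' → α L' | ε.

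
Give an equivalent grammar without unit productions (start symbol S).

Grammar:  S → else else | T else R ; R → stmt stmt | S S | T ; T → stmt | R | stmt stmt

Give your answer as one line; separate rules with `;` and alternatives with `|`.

S → else else | T else R; R → stmt stmt | S S | stmt; T → stmt stmt | S S | stmt

Unit pairs: R ⇒* {T}; T ⇒* {R}.
For every A with A ⇒* B via unit rules, add B's non-unit alternatives to A; then delete every rule of the form X → Y.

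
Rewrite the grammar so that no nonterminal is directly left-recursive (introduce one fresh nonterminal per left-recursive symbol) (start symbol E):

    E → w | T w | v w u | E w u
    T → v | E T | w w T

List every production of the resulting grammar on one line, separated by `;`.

E is directly left-recursive.
For E: α = {w u}, β = {w, T w, v w u}. Rewrite as E → β E' and E' → α E' | ε.

E → w E' | T w E' | v w u E'; T → v | E T | w w T; E' → w u E' | ε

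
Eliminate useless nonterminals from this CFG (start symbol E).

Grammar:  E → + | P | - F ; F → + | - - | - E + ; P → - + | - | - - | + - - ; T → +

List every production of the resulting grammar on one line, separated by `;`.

Generating nonterminals: {E, F, P, T}.
Reachable from E after that: {E, F, P}.
Removed useless symbols: {T} and every production mentioning them.

E → + | P | - F; F → + | - - | - E +; P → - + | - | - - | + - -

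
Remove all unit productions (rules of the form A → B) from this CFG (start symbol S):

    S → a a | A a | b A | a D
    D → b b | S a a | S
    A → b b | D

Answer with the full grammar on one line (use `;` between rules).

S → a a | A a | b A | a D; D → a a | A a | b A | a D | b b | S a a; A → a a | A a | b A | a D | b b | S a a

Unit pairs: A ⇒* {D, S}; D ⇒* {S}.
For every A with A ⇒* B via unit rules, add B's non-unit alternatives to A; then delete every rule of the form X → Y.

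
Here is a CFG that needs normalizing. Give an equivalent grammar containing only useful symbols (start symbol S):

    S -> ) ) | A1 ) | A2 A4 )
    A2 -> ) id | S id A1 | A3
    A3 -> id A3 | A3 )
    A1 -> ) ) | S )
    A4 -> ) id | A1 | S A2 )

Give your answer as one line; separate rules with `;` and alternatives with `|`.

Generating nonterminals: {A1, A2, A4, S}.
Reachable from S after that: {A1, A2, A4, S}.
Removed useless symbols: {A3} and every production mentioning them.

S -> ) ) | A1 ) | A2 A4 ); A2 -> ) id | S id A1; A1 -> ) ) | S ); A4 -> ) id | A1 | S A2 )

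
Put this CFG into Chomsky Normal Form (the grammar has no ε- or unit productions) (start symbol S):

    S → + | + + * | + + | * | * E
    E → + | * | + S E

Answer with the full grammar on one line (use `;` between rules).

S → + | X1 Y1 | X1 X1 | * | X2 E; E → + | * | X1 Y2; X1 → +; X2 → *; Y1 → X1 X2; Y2 → S E

Introduce a nonterminal for each terminal appearing in a rule of length ≥ 2: X1 → +, X2 → *.
Binarize each right-hand side of length ≥ 3 by chaining fresh nonterminals (Y1, Y2, …): affected rules were S → X1 X1 X2; E → X1 S E.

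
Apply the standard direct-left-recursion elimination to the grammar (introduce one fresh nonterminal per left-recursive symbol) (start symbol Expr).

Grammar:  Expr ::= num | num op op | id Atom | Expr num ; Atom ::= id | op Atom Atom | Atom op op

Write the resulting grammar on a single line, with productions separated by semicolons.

Expr, Atom are directly left-recursive.
For Expr: α = {num}, β = {num, num op op, id Atom}. Rewrite as Expr → β Expr1 and Expr1 → α Expr1 | ε.
For Atom: α = {op op}, β = {id, op Atom Atom}. Rewrite as Atom → β Atom1 and Atom1 → α Atom1 | ε.

Expr ::= num Expr1 | num op op Expr1 | id Atom Expr1; Atom ::= id Atom1 | op Atom Atom Atom1; Expr1 ::= num Expr1 | ε; Atom1 ::= op op Atom1 | ε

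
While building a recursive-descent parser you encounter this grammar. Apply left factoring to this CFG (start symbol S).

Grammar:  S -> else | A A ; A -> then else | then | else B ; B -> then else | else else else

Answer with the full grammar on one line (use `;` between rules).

A has alternatives sharing prefix 'then': factor to A → then A' with A' → else | ε.

S -> else | A A; A -> else B | then A'; B -> then else | else else else; A' -> else | ε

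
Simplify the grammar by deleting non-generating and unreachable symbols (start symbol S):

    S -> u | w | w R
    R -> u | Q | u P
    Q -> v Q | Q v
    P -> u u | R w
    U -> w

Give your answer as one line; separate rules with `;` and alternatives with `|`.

Generating nonterminals: {P, R, S, U}.
Reachable from S after that: {P, R, S}.
Removed useless symbols: {Q, U} and every production mentioning them.

S -> u | w | w R; R -> u | u P; P -> u u | R w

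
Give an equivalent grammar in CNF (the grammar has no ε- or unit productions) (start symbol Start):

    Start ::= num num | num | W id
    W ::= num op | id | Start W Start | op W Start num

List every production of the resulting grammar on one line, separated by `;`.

Start ::= X1 X1 | num | W X2; W ::= X1 X3 | id | Start Y1 | X3 Y2; X1 ::= num; X2 ::= id; X3 ::= op; Y1 ::= W Start; Y2 ::= W Y3; Y3 ::= Start X1

Introduce a nonterminal for each terminal appearing in a rule of length ≥ 2: X1 → num, X2 → id, X3 → op.
Binarize each right-hand side of length ≥ 3 by chaining fresh nonterminals (Y1, Y2, …): affected rules were W → Start W Start; W → X3 W Start X1.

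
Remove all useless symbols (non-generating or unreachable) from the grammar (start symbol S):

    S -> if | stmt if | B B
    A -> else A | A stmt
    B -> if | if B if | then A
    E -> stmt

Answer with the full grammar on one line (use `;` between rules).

Generating nonterminals: {B, E, S}.
Reachable from S after that: {B, S}.
Removed useless symbols: {A, E} and every production mentioning them.

S -> if | stmt if | B B; B -> if | if B if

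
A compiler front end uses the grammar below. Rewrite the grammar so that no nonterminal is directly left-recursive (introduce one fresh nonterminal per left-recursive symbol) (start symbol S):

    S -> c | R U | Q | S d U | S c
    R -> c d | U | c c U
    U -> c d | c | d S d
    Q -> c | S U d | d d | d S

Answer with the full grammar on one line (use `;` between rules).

Directly left-recursive nonterminal: S.
For S: α = {d U, c}, β = {c, R U, Q}. Rewrite as S → β S' and S' → α S' | ε.

S -> c S' | R U S' | Q S'; R -> c d | U | c c U; U -> c d | c | d S d; Q -> c | S U d | d d | d S; S' -> d U S' | c S' | epsilon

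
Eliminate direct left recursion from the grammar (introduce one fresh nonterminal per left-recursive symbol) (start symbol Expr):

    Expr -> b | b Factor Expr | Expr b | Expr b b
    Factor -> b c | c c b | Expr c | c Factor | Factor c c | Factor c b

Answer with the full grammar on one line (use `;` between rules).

Expr -> b Expr1 | b Factor Expr Expr1; Factor -> b c Factor1 | c c b Factor1 | Expr c Factor1 | c Factor Factor1; Expr1 -> b Expr1 | b b Expr1 | ε; Factor1 -> c c Factor1 | c b Factor1 | ε

Expr, Factor are directly left-recursive.
For Expr: α = {b, b b}, β = {b, b Factor Expr}. Rewrite as Expr → β Expr1 and Expr1 → α Expr1 | ε.
For Factor: α = {c c, c b}, β = {b c, c c b, Expr c, c Factor}. Rewrite as Factor → β Factor1 and Factor1 → α Factor1 | ε.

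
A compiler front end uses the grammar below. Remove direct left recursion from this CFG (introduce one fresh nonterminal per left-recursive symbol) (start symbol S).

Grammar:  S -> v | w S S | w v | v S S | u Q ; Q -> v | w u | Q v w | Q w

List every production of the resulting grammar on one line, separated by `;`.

S -> v | w S S | w v | v S S | u Q; Q -> v Q' | w u Q'; Q' -> v w Q' | w Q' | epsilon

Directly left-recursive nonterminal: Q.
For Q: α = {v w, w}, β = {v, w u}. Rewrite as Q → β Q' and Q' → α Q' | ε.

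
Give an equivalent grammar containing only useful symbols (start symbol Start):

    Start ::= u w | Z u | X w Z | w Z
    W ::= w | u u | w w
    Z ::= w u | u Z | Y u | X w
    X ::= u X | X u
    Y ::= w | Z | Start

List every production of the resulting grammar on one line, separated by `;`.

Generating nonterminals: {Start, W, Y, Z}.
Reachable from Start after that: {Start, Y, Z}.
Removed useless symbols: {W, X} and every production mentioning them.

Start ::= u w | Z u | w Z; Z ::= w u | u Z | Y u; Y ::= w | Z | Start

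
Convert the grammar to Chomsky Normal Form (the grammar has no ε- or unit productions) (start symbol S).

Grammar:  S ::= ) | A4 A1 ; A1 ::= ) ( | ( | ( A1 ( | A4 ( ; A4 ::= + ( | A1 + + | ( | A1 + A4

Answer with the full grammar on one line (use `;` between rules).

Introduce a nonterminal for each terminal appearing in a rule of length ≥ 2: X1 → ), X2 → (, X3 → +.
Binarize each right-hand side of length ≥ 3 by chaining fresh nonterminals (Y1, Y2, …): affected rules were A1 → X2 A1 X2; A4 → A1 X3 X3; A4 → A1 X3 A4.

S ::= ) | A4 A1; A1 ::= X1 X2 | ( | X2 Y1 | A4 X2; A4 ::= X3 X2 | A1 Y2 | ( | A1 Y3; X1 ::= ); X2 ::= (; X3 ::= +; Y1 ::= A1 X2; Y2 ::= X3 X3; Y3 ::= X3 A4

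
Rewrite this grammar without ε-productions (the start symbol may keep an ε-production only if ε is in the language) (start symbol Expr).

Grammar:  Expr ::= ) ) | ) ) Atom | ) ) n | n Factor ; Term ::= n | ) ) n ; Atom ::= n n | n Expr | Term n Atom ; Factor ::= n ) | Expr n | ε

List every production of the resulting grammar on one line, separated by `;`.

Expr ::= ) ) | ) ) Atom | ) ) n | n Factor | n; Term ::= n | ) ) n; Atom ::= n n | n Expr | Term n Atom; Factor ::= n ) | Expr n

The nullable symbols are {Factor}.
ε ∉ L(G), so no ε-production is kept.
Expand every rule over subsets of its nullable positions: Expr → n Factor gives n Factor | n.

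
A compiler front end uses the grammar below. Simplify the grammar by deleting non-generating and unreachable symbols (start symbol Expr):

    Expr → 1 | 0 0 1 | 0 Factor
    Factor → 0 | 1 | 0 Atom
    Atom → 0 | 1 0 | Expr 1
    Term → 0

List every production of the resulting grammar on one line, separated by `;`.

Expr → 1 | 0 0 1 | 0 Factor; Factor → 0 | 1 | 0 Atom; Atom → 0 | 1 0 | Expr 1

Generating nonterminals: {Atom, Expr, Factor, Term}.
Reachable from Expr after that: {Atom, Expr, Factor}.
Removed useless symbols: {Term} and every production mentioning them.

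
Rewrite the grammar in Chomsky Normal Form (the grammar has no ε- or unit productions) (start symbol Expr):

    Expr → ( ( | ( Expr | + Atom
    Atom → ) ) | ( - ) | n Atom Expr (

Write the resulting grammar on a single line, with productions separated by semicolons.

Introduce a nonterminal for each terminal appearing in a rule of length ≥ 2: X1 → (, X2 → +, X3 → ), X4 → -, X5 → n.
Binarize each right-hand side of length ≥ 3 by chaining fresh nonterminals (Y1, Y2, …): affected rules were Atom → X1 X4 X3; Atom → X5 Atom Expr X1.

Expr → X1 X1 | X1 Expr | X2 Atom; Atom → X3 X3 | X1 Y1 | X5 Y2; X1 → (; X2 → +; X3 → ); X4 → -; X5 → n; Y1 → X4 X3; Y2 → Atom Y3; Y3 → Expr X1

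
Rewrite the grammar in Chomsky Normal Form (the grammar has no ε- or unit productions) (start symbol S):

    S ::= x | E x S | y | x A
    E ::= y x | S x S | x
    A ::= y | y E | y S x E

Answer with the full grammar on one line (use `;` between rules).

S ::= x | E Y1 | y | X1 A; E ::= X2 X1 | S Y2 | x; A ::= y | X2 E | X2 Y3; X1 ::= x; X2 ::= y; Y1 ::= X1 S; Y2 ::= X1 S; Y3 ::= S Y4; Y4 ::= X1 E

Introduce a nonterminal for each terminal appearing in a rule of length ≥ 2: X1 → x, X2 → y.
Binarize each right-hand side of length ≥ 3 by chaining fresh nonterminals (Y1, Y2, …): affected rules were S → E X1 S; E → S X1 S; A → X2 S X1 E.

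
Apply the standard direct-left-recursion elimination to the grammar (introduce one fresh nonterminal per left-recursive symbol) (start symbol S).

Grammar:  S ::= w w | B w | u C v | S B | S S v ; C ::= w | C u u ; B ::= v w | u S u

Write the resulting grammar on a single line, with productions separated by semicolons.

S ::= w w S' | B w S' | u C v S'; C ::= w C'; B ::= v w | u S u; S' ::= B S' | S v S' | ε; C' ::= u u C' | ε

Directly left-recursive nonterminals: S, C.
For S: α = {B, S v}, β = {w w, B w, u C v}. Rewrite as S → β S' and S' → α S' | ε.
For C: α = {u u}, β = {w}. Rewrite as C → β C' and C' → α C' | ε.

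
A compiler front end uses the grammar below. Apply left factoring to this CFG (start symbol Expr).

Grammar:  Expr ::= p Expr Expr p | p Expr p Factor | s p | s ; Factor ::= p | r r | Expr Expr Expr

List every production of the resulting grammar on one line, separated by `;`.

Expr has alternatives sharing prefix 'p Expr': factor to Expr → p Expr Expr1 with Expr1 → Expr p | p Factor.
Expr has alternatives sharing prefix 's': factor to Expr → s Expr2 with Expr2 → p | ε.

Expr ::= p Expr Expr1 | s Expr2; Factor ::= p | r r | Expr Expr Expr; Expr1 ::= Expr p | p Factor; Expr2 ::= p | ε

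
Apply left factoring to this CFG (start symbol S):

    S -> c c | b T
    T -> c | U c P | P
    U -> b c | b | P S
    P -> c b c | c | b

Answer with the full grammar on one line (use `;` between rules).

U has alternatives sharing prefix 'b': factor to U → b U' with U' → c | ε.
P has alternatives sharing prefix 'c': factor to P → c P' with P' → b c | ε.

S -> c c | b T; T -> c | U c P | P; U -> P S | b U'; P -> b | c P'; U' -> c | ε; P' -> b c | ε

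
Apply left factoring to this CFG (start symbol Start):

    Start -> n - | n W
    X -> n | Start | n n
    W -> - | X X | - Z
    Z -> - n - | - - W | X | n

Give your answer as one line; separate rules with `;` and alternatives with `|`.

Start -> n Start1; X -> Start | n X1; W -> X X | - W1; Z -> X | n | - Z1; Start1 -> - | W; X1 -> epsilon | n; W1 -> epsilon | Z; Z1 -> n - | - W

Start has alternatives sharing prefix 'n': factor to Start → n Start1 with Start1 → - | W.
X has alternatives sharing prefix 'n': factor to X → n X1 with X1 → ε | n.
W has alternatives sharing prefix '-': factor to W → - W1 with W1 → ε | Z.
Z has alternatives sharing prefix '-': factor to Z → - Z1 with Z1 → n - | - W.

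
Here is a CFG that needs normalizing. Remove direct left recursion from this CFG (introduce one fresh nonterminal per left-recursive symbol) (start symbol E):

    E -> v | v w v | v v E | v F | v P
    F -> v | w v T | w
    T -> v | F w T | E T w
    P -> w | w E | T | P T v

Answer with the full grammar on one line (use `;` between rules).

E -> v | v w v | v v E | v F | v P; F -> v | w v T | w; T -> v | F w T | E T w; P -> w P' | w E P' | T P'; P' -> T v P' | eps

Directly left-recursive nonterminal: P.
For P: α = {T v}, β = {w, w E, T}. Rewrite as P → β P' and P' → α P' | ε.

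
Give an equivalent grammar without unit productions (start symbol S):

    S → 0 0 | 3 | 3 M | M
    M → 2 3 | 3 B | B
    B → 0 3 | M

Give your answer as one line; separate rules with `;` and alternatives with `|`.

Unit pairs: B ⇒* {M}; M ⇒* {B}; S ⇒* {B, M}.
For every A with A ⇒* B via unit rules, add B's non-unit alternatives to A; then delete every rule of the form X → Y.

S → 0 3 | 0 0 | 3 | 3 M | 2 3 | 3 B; M → 0 3 | 2 3 | 3 B; B → 0 3 | 2 3 | 3 B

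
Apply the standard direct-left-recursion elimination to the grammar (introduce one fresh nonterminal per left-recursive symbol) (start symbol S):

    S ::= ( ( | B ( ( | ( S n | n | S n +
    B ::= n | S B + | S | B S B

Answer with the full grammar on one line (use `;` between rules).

Left recursion appears on S, B.
For S: α = {n +}, β = {( (, B ( (, ( S n, n}. Rewrite as S → β S' and S' → α S' | ε.
For B: α = {S B}, β = {n, S B +, S}. Rewrite as B → β B' and B' → α B' | ε.

S ::= ( ( S' | B ( ( S' | ( S n S' | n S'; B ::= n B' | S B + B' | S B'; S' ::= n + S' | ε; B' ::= S B B' | ε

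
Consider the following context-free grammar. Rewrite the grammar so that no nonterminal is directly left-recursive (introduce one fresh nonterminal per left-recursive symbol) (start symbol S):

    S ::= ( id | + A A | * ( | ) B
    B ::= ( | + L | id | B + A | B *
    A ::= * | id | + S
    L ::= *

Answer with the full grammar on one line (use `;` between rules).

Left recursion appears on B.
For B: α = {+ A, *}, β = {(, + L, id}. Rewrite as B → β B' and B' → α B' | ε.

S ::= ( id | + A A | * ( | ) B; B ::= ( B' | + L B' | id B'; A ::= * | id | + S; L ::= *; B' ::= + A B' | * B' | ε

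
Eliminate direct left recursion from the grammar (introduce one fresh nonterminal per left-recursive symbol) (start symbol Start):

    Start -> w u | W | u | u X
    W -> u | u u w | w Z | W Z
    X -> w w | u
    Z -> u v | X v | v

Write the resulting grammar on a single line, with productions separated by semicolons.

Start -> w u | W | u | u X; W -> u W1 | u u w W1 | w Z W1; X -> w w | u; Z -> u v | X v | v; W1 -> Z W1 | eps

W is directly left-recursive.
For W: α = {Z}, β = {u, u u w, w Z}. Rewrite as W → β W1 and W1 → α W1 | ε.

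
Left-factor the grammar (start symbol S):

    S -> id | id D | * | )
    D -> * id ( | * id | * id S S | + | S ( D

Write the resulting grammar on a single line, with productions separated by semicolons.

S has alternatives sharing prefix 'id': factor to S → id S' with S' → ε | D.
D has alternatives sharing prefix '* id': factor to D → * id D' with D' → ( | ε | S S.

S -> * | ) | id S'; D -> + | S ( D | * id D'; S' -> ε | D; D' -> ( | ε | S S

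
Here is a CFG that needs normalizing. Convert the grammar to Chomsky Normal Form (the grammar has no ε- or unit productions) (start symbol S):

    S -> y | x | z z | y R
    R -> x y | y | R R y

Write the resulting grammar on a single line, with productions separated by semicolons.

S -> y | x | X1 X1 | X2 R; R -> X3 X2 | y | R Y1; X1 -> z; X2 -> y; X3 -> x; Y1 -> R X2

Introduce a nonterminal for each terminal appearing in a rule of length ≥ 2: X1 → z, X2 → y, X3 → x.
Binarize each right-hand side of length ≥ 3 by chaining fresh nonterminals (Y1, Y2, …): affected rules were R → R R X2.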